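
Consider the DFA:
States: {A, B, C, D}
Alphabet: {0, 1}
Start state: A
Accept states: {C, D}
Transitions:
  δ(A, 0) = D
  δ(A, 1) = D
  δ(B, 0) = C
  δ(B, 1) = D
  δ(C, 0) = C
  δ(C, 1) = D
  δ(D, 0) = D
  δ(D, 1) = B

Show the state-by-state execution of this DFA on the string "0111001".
read '0': A → D
  read '1': D → B
  read '1': B → D
  read '1': D → B
  read '0': B → C
  read '0': C → C
  read '1': C → D
A -> D -> B -> D -> B -> C -> C -> D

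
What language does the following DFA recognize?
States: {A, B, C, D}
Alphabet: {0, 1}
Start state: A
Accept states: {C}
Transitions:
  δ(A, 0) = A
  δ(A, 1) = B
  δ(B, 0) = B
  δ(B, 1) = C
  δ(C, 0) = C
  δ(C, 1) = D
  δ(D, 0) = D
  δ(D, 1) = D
Testing a few strings:
  '00' → reject
  '1011' → reject
  '100' → reject
  '0001' → reject
State roles: A=zero 1's; B=one 1; C=two 1's; D=≥ three 1's (dead)
All binary strings containing exactly two 1's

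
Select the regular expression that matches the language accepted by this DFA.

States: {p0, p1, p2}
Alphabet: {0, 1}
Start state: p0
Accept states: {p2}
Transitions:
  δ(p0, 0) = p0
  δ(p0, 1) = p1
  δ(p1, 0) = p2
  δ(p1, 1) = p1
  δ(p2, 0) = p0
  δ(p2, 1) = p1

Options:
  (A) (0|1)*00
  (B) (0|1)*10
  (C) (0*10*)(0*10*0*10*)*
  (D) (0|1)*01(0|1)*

Check each option against the DFA on short strings; one disagreement eliminates an option:
  (A) (0|1)*00: on '00' the DFA goes p0 → p0 → p0 and rejects (p0 ∉ Accept), but the regex matches it → eliminate
  (B) (0|1)*10: agrees with the DFA on every string of length ≤ 6
  (C) (0*10*)(0*10*0*10*)*: on '1' the DFA goes p0 → p1 and rejects (p1 ∉ Accept), but the regex matches it → eliminate
  (D) (0|1)*01(0|1)*: on '01' the DFA goes p0 → p0 → p1 and rejects (p1 ∉ Accept), but the regex matches it → eliminate
Only (B) is consistent with the DFA.
(B) (0|1)*10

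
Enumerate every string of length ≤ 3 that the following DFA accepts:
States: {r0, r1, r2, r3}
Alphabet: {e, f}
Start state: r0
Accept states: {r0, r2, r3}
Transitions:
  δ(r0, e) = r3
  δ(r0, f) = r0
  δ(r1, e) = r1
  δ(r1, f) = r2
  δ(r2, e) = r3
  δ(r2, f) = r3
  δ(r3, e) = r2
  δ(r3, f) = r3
ε, e, f, ee, ef, fe, ff, eee, eef, efe, eff, fee, fef, ffe, fff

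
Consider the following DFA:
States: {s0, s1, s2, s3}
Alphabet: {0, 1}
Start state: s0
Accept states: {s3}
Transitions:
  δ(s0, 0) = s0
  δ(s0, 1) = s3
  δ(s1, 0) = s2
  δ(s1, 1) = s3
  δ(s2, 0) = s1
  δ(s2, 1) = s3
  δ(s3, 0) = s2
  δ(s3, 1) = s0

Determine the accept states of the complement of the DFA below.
Complement accept states = All states \ Original accept states
= {s0, s1, s2, s3} \ {s3}
{s0, s1, s2}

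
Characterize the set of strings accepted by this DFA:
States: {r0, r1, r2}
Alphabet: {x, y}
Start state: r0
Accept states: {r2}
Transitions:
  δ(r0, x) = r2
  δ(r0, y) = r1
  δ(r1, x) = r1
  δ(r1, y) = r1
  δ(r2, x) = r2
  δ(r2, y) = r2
Testing a few strings:
  'yyy' → reject
  'y' → reject
  'xx' → accept
  'x' → accept
State roles: r0=no input read; r1=started with y (dead); r2=started with x
All strings over {x,y} starting with x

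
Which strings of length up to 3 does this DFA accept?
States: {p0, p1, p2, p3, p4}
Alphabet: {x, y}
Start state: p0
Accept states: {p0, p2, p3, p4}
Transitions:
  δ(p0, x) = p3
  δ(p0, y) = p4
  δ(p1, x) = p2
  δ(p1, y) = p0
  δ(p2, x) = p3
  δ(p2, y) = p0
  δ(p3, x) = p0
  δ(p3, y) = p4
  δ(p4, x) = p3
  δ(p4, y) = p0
ε, x, y, xx, xy, yx, yy, xxx, xxy, xyx, xyy, yxx, yxy, yyx, yyy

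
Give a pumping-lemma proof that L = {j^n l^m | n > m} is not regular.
Assume L is regular with pumping length p. Idea: pumping down the j-block drops the j-count to at most the l-count.
Choose s = j^(p+1) l^p ∈ L (|s| = 2p+1 ≥ p). By the pumping lemma, s = xyz with |xy| ≤ p, |y| > 0, so y = j^k with k ≥ 1. Take i = 0: xz = j^(p+1−k) l^p. Since k ≥ 1, p+1−k ≤ p, so the number of j's is no longer strictly greater than the number of l's, hence xz ∉ L.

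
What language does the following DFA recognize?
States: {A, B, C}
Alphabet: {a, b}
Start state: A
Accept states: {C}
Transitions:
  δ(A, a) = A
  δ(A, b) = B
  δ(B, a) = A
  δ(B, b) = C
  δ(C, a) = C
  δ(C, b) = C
Testing a few strings:
  'aa' → reject
  'abba' → accept
  'ab' → reject
  'ba' → reject
State roles: A=no progress toward bb; B=one trailing b; C=substring bb seen
All strings over {a,b} containing the substring bb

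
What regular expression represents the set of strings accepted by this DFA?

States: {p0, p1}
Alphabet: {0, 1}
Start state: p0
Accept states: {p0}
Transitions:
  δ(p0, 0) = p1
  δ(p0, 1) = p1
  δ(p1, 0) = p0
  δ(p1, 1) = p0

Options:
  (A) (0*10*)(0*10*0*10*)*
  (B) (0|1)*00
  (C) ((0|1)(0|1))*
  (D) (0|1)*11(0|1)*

Check each option against the DFA on short strings; one disagreement eliminates an option:
  (A) (0*10*)(0*10*0*10*)*: on ε the DFA stays in p0 and accepts (p0 ∈ Accept), but the regex does not match it → eliminate
  (B) (0|1)*00: on ε the DFA stays in p0 and accepts (p0 ∈ Accept), but the regex does not match it → eliminate
  (C) ((0|1)(0|1))*: agrees with the DFA on every string of length ≤ 6
  (D) (0|1)*11(0|1)*: on ε the DFA stays in p0 and accepts (p0 ∈ Accept), but the regex does not match it → eliminate
Only (C) is consistent with the DFA.
(C) ((0|1)(0|1))*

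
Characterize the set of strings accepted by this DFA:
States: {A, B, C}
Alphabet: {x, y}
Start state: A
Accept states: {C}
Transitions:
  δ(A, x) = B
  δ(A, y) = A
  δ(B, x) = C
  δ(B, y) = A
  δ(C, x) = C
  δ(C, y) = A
Testing a few strings:
  'y' → reject
  'yxx' → accept
  'xxy' → reject
  'yx' → reject
State roles: A=last symbol not x; B=one trailing x; C=two trailing x's
All strings over {x,y} ending with xx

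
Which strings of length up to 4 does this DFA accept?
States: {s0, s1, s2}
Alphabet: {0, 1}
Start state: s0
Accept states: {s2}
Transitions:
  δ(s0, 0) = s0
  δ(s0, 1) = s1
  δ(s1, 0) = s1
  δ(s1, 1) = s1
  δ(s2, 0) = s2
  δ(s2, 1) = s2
None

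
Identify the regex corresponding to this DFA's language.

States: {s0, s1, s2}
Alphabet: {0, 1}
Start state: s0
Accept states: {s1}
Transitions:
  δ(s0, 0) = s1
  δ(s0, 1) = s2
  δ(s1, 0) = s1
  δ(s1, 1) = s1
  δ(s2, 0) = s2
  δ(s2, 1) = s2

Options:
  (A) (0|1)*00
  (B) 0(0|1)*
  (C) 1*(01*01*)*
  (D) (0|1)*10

Check each option against the DFA on short strings; one disagreement eliminates an option:
  (A) (0|1)*00: on '0' the DFA goes s0 → s1 and accepts (s1 ∈ Accept), but the regex does not match it → eliminate
  (B) 0(0|1)*: agrees with the DFA on every string of length ≤ 6
  (C) 1*(01*01*)*: on ε the DFA stays in s0 and rejects (s0 ∉ Accept), but the regex matches it → eliminate
  (D) (0|1)*10: on '0' the DFA goes s0 → s1 and accepts (s1 ∈ Accept), but the regex does not match it → eliminate
Only (B) is consistent with the DFA.
(B) 0(0|1)*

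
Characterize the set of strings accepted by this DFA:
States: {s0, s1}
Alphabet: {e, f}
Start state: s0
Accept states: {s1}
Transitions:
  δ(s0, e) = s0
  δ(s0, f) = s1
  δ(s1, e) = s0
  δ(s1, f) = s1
Testing a few strings:
  'fe' → reject
  'ee' → reject
  'ff' → accept
  'e' → reject
State roles: s0=last symbol not f; s1=last symbol is f
All strings over {e,f} ending with f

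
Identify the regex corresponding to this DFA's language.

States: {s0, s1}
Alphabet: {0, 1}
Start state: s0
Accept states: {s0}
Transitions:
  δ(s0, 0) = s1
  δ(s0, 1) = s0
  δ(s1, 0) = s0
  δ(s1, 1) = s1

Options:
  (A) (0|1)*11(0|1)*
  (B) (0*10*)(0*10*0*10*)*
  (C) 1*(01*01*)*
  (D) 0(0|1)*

Check each option against the DFA on short strings; one disagreement eliminates an option:
  (A) (0|1)*11(0|1)*: on ε the DFA stays in s0 and accepts (s0 ∈ Accept), but the regex does not match it → eliminate
  (B) (0*10*)(0*10*0*10*)*: on ε the DFA stays in s0 and accepts (s0 ∈ Accept), but the regex does not match it → eliminate
  (C) 1*(01*01*)*: agrees with the DFA on every string of length ≤ 6
  (D) 0(0|1)*: on ε the DFA stays in s0 and accepts (s0 ∈ Accept), but the regex does not match it → eliminate
Only (C) is consistent with the DFA.
(C) 1*(01*01*)*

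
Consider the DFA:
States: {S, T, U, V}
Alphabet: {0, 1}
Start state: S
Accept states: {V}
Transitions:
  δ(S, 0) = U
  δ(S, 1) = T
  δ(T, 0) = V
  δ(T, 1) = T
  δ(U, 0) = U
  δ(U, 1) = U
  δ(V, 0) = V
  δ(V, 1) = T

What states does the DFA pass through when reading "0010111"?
read '0': S → U
  read '0': U → U
  read '1': U → U
  read '0': U → U
  read '1': U → U
  read '1': U → U
  read '1': U → U
S -> U -> U -> U -> U -> U -> U -> U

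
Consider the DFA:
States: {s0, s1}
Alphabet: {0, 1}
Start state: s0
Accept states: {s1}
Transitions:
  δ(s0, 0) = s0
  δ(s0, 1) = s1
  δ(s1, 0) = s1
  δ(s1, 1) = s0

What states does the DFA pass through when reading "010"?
read '0': s0 → s0
  read '1': s0 → s1
  read '0': s1 → s1
s0 -> s0 -> s1 -> s1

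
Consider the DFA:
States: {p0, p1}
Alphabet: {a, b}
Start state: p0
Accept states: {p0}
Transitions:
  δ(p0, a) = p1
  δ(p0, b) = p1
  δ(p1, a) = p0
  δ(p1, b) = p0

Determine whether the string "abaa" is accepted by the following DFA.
Processing string "abaa":
  p0 --a--> p1
  p1 --b--> p0
  p0 --a--> p1
  p1 --a--> p0
Final state: p0
Accept states: {p0}
Yes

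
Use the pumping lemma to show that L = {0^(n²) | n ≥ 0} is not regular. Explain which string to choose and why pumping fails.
Assume L is regular with pumping length p. Idea: pumping adds a fixed amount, but gaps between consecutive squares grow.
Choose s = 0^(p²) (length p² ≥ p). By the pumping lemma, s = xyz with |xy| ≤ p, |y| > 0, so |y| = k with 1 ≤ k ≤ p. Then |xy²z| = p²+k. Since p² < p²+k ≤ p²+p < (p+1)², the length p²+k lies strictly between consecutive squares, so it is not a perfect square and xy²z ∉ L.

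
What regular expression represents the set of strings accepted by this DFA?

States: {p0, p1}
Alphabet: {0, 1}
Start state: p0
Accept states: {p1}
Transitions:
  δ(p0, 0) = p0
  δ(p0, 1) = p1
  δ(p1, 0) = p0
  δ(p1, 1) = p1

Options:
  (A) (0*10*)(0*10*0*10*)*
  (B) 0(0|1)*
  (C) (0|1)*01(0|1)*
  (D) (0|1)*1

Check each option against the DFA on short strings; one disagreement eliminates an option:
  (A) (0*10*)(0*10*0*10*)*: on '10' the DFA goes p0 → p1 → p0 and rejects (p0 ∉ Accept), but the regex matches it → eliminate
  (B) 0(0|1)*: on '0' the DFA goes p0 → p0 and rejects (p0 ∉ Accept), but the regex matches it → eliminate
  (C) (0|1)*01(0|1)*: on '1' the DFA goes p0 → p1 and accepts (p1 ∈ Accept), but the regex does not match it → eliminate
  (D) (0|1)*1: agrees with the DFA on every string of length ≤ 6
Only (D) is consistent with the DFA.
(D) (0|1)*1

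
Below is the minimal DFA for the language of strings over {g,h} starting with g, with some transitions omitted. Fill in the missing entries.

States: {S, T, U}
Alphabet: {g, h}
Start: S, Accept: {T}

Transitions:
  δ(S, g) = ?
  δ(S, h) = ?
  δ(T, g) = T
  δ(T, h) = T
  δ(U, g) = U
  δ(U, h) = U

From the language and accept set, identify what each state tracks — S: no input read; T: started with g; U: started with h (dead).
Each missing δ(q, a) is the state matching the new tracked value after reading a.
δ(S, g) = T; δ(S, h) = U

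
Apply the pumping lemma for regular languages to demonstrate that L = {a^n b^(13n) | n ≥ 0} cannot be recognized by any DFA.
Assume L is regular with pumping length p. Idea: pumping the a-block breaks the 1:13 ratio.
Choose s = a^p b^(13p) (length 14p ≥ p). By the pumping lemma, s = xyz with |xy| ≤ p, |y| > 0, so y = a^k with k ≥ 1. Then xy²z = a^(p+k) b^(13p). For this to be in L we would need 13p = 13(p+k), i.e. 13k = 0, contradicting k ≥ 1. So xy²z ∉ L.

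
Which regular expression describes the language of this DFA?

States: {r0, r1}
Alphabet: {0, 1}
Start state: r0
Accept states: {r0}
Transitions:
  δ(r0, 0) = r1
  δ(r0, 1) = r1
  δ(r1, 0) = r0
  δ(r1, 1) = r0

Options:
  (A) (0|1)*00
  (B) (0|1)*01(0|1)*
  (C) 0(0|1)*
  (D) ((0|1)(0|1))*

Check each option against the DFA on short strings; one disagreement eliminates an option:
  (A) (0|1)*00: on ε the DFA stays in r0 and accepts (r0 ∈ Accept), but the regex does not match it → eliminate
  (B) (0|1)*01(0|1)*: on ε the DFA stays in r0 and accepts (r0 ∈ Accept), but the regex does not match it → eliminate
  (C) 0(0|1)*: on ε the DFA stays in r0 and accepts (r0 ∈ Accept), but the regex does not match it → eliminate
  (D) ((0|1)(0|1))*: agrees with the DFA on every string of length ≤ 6
Only (D) is consistent with the DFA.
(D) ((0|1)(0|1))*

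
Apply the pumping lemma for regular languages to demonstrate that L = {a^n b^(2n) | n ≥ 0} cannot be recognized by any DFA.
Assume L is regular with pumping length p. Idea: pumping the a-block breaks the 1:2 ratio.
Choose s = a^p b^(2p) (length 3p ≥ p). By the pumping lemma, s = xyz with |xy| ≤ p, |y| > 0, so y = a^k with k ≥ 1. Then xy²z = a^(p+k) b^(2p). For this to be in L we would need 2p = 2(p+k), i.e. 2k = 0, contradicting k ≥ 1. So xy²z ∉ L.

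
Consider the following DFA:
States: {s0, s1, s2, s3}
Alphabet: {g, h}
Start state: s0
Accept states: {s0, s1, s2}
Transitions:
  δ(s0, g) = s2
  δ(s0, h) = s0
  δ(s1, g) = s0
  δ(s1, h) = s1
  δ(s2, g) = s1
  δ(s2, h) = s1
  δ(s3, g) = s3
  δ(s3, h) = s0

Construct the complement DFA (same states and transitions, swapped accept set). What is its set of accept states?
Complement accept states = All states \ Original accept states
= {s0, s1, s2, s3} \ {s0, s1, s2}
{s3}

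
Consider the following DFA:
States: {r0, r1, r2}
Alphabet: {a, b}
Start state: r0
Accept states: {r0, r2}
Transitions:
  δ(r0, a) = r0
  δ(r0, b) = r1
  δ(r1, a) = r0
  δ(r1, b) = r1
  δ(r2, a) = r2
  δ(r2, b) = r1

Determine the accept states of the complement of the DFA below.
Complement accept states = All states \ Original accept states
= {r0, r1, r2} \ {r0, r2}
{r1}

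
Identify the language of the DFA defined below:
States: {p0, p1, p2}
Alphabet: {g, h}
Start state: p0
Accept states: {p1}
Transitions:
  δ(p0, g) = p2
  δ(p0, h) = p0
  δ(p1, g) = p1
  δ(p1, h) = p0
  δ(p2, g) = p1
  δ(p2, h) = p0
Testing a few strings:
  'gh' → reject
  'h' → reject
  'hgh' → reject
  'g' → reject
State roles: p0=last symbol not g; p1=two trailing g's; p2=one trailing g
All strings over {g,h} ending with gg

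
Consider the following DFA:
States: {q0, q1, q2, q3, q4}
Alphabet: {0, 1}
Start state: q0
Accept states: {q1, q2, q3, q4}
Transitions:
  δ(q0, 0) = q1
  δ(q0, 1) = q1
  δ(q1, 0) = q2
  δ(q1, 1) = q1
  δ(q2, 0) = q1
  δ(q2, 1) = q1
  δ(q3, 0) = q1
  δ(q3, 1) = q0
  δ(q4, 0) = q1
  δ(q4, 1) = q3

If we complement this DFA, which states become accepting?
Complement accept states = All states \ Original accept states
= {q0, q1, q2, q3, q4} \ {q1, q2, q3, q4}
{q0}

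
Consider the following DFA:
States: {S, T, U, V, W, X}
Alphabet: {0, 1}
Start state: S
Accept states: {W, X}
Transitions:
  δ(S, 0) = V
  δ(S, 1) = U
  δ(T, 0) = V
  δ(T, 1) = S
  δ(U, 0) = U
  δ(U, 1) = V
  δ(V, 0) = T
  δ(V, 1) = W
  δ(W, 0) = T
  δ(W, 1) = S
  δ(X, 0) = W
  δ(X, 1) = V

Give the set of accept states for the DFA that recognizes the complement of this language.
Complement accept states = All states \ Original accept states
= {S, T, U, V, W, X} \ {W, X}
{S, T, U, V}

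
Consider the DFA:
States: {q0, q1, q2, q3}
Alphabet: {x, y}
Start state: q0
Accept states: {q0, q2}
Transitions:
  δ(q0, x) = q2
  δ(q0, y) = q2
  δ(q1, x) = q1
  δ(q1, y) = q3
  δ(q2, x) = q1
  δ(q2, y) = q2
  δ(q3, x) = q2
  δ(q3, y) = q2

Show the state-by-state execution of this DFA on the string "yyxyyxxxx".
read 'y': q0 → q2
  read 'y': q2 → q2
  read 'x': q2 → q1
  read 'y': q1 → q3
  read 'y': q3 → q2
  read 'x': q2 → q1
  read 'x': q1 → q1
  read 'x': q1 → q1
  read 'x': q1 → q1
q0 -> q2 -> q2 -> q1 -> q3 -> q2 -> q1 -> q1 -> q1 -> q1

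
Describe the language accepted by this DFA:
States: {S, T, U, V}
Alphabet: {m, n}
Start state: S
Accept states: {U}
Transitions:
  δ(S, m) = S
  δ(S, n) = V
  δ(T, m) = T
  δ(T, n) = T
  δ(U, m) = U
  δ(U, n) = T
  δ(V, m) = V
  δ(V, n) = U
Testing a few strings:
  'mmnn' → accept
  'nm' → reject
  'mmm' → reject
  'nnmn' → reject
State roles: S=zero n's; T=≥ three n's (dead); U=two n's; V=one n
All strings over {m,n} containing exactly two n's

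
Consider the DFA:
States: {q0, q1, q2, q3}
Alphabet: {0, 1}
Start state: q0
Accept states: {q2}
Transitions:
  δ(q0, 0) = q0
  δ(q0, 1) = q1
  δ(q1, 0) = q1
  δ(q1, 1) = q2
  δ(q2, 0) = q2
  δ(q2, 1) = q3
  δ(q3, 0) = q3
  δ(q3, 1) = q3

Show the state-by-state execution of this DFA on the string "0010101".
read '0': q0 → q0
  read '0': q0 → q0
  read '1': q0 → q1
  read '0': q1 → q1
  read '1': q1 → q2
  read '0': q2 → q2
  read '1': q2 → q3
q0 -> q0 -> q0 -> q1 -> q1 -> q2 -> q2 -> q3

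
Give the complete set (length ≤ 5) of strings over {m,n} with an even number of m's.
ε, n, mm, nn, mmn, mnm, nmm, nnn, mmmm, mmnn, mnmn, mnnm, nmmn, nmnm, nnmm, nnnn, mmmmn, mmmnm, mmnmm, mmnnn, mnmmm, mnmnn, mnnmn, mnnnm, nmmmm, nmmnn, nmnmn, nmnnm, nnmmn, nnmnm, nnnmm, nnnnn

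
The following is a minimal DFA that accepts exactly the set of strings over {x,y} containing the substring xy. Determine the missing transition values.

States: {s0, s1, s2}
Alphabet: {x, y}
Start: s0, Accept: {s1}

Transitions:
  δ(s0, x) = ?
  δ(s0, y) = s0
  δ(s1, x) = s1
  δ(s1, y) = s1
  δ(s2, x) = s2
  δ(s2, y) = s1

From the language and accept set, identify what each state tracks — s0: no x seen yet; s1: substring xy seen; s2: seen a x, waiting for y.
Each missing δ(q, a) is the state matching the new tracked value after reading a.
δ(s0, x) = s2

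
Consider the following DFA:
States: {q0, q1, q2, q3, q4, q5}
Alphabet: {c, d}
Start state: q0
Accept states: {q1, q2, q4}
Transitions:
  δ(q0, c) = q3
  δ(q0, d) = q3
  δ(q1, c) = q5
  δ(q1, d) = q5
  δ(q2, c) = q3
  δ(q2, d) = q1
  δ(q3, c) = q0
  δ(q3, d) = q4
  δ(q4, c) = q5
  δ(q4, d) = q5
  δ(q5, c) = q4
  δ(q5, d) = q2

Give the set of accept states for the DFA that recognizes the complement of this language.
Complement accept states = All states \ Original accept states
= {q0, q1, q2, q3, q4, q5} \ {q1, q2, q4}
{q0, q3, q5}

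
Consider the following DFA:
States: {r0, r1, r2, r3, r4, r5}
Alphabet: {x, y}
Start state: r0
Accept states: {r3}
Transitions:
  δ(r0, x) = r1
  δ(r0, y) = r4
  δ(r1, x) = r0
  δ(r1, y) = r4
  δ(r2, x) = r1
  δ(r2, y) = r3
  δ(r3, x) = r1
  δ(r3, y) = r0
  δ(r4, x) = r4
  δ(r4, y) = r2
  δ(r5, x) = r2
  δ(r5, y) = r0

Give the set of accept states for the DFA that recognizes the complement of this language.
Complement accept states = All states \ Original accept states
= {r0, r1, r2, r3, r4, r5} \ {r3}
{r0, r1, r2, r4, r5}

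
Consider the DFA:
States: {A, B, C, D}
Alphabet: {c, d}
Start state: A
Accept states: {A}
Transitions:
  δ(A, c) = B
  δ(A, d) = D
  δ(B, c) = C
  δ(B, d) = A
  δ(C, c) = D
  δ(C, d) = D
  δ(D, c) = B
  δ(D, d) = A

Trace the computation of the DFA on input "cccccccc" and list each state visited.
read 'c': A → B
  read 'c': B → C
  read 'c': C → D
  read 'c': D → B
  read 'c': B → C
  read 'c': C → D
  read 'c': D → B
  read 'c': B → C
A -> B -> C -> D -> B -> C -> D -> B -> C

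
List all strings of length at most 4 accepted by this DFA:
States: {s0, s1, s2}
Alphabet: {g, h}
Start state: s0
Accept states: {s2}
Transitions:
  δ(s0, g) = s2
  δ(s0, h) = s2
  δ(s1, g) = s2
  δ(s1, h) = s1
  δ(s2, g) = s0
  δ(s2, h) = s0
g, h, ggg, ggh, ghg, ghh, hgg, hgh, hhg, hhh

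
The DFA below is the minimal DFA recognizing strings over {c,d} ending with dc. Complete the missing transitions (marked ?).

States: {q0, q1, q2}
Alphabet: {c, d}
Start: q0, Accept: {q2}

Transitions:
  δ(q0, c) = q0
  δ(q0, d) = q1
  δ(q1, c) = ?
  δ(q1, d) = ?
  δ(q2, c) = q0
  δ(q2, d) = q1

From the language and accept set, identify what each state tracks — q0: no suffix match; q1: one trailing d; q2: suffix is dc.
Each missing δ(q, a) is the state matching the new tracked value after reading a.
δ(q1, c) = q2; δ(q1, d) = q1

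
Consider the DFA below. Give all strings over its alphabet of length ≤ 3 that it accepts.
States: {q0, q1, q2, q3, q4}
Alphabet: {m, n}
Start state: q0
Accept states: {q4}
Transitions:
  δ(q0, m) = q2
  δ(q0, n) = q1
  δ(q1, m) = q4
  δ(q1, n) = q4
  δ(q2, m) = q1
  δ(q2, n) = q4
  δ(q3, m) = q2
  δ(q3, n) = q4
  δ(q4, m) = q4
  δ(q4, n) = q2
mn, nm, nn, mmm, mmn, mnm, nmm, nnm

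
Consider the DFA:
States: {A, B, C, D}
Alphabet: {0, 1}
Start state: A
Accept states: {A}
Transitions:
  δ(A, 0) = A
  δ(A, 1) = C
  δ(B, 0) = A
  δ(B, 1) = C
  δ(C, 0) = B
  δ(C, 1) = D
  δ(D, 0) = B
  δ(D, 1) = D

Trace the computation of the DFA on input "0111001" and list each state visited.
read '0': A → A
  read '1': A → C
  read '1': C → D
  read '1': D → D
  read '0': D → B
  read '0': B → A
  read '1': A → C
A -> A -> C -> D -> D -> B -> A -> C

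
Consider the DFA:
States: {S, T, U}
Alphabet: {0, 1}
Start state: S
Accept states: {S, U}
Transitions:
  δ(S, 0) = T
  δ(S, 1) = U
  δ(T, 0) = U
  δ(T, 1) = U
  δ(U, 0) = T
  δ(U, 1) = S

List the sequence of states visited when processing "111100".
read '1': S → U
  read '1': U → S
  read '1': S → U
  read '1': U → S
  read '0': S → T
  read '0': T → U
S -> U -> S -> U -> S -> T -> U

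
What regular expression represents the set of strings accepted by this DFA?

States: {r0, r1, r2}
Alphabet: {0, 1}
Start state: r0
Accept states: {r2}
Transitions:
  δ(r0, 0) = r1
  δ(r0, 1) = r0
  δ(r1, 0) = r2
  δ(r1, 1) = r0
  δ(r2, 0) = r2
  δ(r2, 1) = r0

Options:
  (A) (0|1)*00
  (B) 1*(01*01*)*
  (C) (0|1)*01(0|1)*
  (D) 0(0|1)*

Check each option against the DFA on short strings; one disagreement eliminates an option:
  (A) (0|1)*00: agrees with the DFA on every string of length ≤ 6
  (B) 1*(01*01*)*: on ε the DFA stays in r0 and rejects (r0 ∉ Accept), but the regex matches it → eliminate
  (C) (0|1)*01(0|1)*: on '00' the DFA goes r0 → r1 → r2 and accepts (r2 ∈ Accept), but the regex does not match it → eliminate
  (D) 0(0|1)*: on '0' the DFA goes r0 → r1 and rejects (r1 ∉ Accept), but the regex matches it → eliminate
Only (A) is consistent with the DFA.
(A) (0|1)*00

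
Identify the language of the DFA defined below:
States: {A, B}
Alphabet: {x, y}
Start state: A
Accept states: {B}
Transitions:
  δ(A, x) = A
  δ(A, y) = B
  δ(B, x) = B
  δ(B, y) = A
Testing a few strings:
  'xxy' → accept
  'xxx' → reject
  'xy' → accept
  'y' → accept
State roles: A=even number of y's so far; B=odd number of y's so far
All strings over {x,y} with an odd number of y's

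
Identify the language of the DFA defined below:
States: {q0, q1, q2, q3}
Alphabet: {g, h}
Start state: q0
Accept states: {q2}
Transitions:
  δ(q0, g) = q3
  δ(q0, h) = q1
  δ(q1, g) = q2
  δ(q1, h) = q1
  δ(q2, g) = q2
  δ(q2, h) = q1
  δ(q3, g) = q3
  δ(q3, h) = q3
Testing a few strings:
  'gh' → reject
  'h' → reject
  'hhg' → accept
  'ghg' → reject
State roles: q0=no input read; q1=started with h, last symbol h; q2=started with h, last symbol g; q3=started with g (dead)
All strings over {g,h} that start with h and end with g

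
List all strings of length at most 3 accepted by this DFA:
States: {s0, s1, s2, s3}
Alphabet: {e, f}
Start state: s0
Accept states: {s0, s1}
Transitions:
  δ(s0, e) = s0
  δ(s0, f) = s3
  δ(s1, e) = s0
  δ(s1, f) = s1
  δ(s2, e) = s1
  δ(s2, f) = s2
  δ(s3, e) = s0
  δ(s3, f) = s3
ε, e, ee, fe, eee, efe, fee, ffe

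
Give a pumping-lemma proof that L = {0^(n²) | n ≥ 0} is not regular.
Assume L is regular with pumping length p. Idea: pumping adds a fixed amount, but gaps between consecutive squares grow.
Choose s = 0^(p²) (length p² ≥ p). By the pumping lemma, s = xyz with |xy| ≤ p, |y| > 0, so |y| = k with 1 ≤ k ≤ p. Then |xy²z| = p²+k. Since p² < p²+k ≤ p²+p < (p+1)², the length p²+k lies strictly between consecutive squares, so it is not a perfect square and xy²z ∉ L.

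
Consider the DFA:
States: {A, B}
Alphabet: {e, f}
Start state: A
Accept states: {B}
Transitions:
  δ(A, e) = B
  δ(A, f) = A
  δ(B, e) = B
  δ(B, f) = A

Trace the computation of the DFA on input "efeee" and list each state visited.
read 'e': A → B
  read 'f': B → A
  read 'e': A → B
  read 'e': B → B
  read 'e': B → B
A -> B -> A -> B -> B -> B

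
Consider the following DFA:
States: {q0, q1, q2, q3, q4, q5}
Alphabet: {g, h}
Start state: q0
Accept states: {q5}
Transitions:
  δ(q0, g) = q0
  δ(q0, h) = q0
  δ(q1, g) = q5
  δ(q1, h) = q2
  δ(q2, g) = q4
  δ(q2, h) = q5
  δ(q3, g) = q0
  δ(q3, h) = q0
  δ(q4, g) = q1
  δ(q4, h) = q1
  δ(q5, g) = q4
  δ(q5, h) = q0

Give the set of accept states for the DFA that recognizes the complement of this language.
Complement accept states = All states \ Original accept states
= {q0, q1, q2, q3, q4, q5} \ {q5}
{q0, q1, q2, q3, q4}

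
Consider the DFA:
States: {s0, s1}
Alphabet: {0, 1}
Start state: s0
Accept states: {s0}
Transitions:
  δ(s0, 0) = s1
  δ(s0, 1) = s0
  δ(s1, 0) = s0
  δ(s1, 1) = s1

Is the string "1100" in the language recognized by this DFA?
Processing string "1100":
  s0 --1--> s0
  s0 --1--> s0
  s0 --0--> s1
  s1 --0--> s0
Final state: s0
Accept states: {s0}
Yes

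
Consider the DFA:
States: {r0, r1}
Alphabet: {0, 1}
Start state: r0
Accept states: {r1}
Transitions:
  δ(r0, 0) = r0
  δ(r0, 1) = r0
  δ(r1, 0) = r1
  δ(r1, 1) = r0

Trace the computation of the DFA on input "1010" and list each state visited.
read '1': r0 → r0
  read '0': r0 → r0
  read '1': r0 → r0
  read '0': r0 → r0
r0 -> r0 -> r0 -> r0 -> r0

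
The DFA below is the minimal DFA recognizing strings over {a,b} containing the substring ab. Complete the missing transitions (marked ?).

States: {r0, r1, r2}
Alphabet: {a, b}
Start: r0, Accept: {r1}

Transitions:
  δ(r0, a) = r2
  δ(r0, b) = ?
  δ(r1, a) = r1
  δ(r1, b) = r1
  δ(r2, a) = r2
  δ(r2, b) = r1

From the language and accept set, identify what each state tracks — r0: no a seen yet; r1: substring ab seen; r2: seen a a, waiting for b.
Each missing δ(q, a) is the state matching the new tracked value after reading a.
δ(r0, b) = r0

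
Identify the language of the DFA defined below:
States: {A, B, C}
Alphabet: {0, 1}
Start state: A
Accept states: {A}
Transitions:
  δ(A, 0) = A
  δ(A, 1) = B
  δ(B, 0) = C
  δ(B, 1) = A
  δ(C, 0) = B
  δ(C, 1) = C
Testing a few strings:
  '11' → accept
  '1101' → reject
  '00' → accept
  '0010' → reject
State roles: A=value ≡ 0 (mod 3); B=value ≡ 1 (mod 3); C=value ≡ 2 (mod 3)
All binary strings representing a multiple of 3 (read in base 2; leading zeros allowed and ε counts as 0)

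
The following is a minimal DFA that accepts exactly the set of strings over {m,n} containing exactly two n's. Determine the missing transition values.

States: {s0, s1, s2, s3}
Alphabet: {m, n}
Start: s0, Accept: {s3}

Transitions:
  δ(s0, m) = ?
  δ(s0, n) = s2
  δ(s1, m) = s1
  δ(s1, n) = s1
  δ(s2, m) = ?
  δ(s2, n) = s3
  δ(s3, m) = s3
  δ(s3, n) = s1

From the language and accept set, identify what each state tracks — s0: zero n's; s1: ≥ three n's (dead); s2: one n; s3: two n's.
Each missing δ(q, a) is the state matching the new tracked value after reading a.
δ(s0, m) = s0; δ(s2, m) = s2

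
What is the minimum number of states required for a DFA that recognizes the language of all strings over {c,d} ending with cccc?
By Myhill–Nerode, count the distinguishable equivalence classes: 5 classes — one per longest suffix of the input that is a prefix of 'cccc' (lengths 0 through 4); only the length-4 class is accepting.
5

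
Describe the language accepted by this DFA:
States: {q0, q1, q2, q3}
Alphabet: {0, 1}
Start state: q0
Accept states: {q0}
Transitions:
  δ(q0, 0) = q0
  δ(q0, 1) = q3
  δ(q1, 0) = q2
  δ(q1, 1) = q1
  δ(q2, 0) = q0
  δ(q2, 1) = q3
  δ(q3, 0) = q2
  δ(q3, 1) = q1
Testing a few strings:
  '0' → accept
  '0100' → accept
  '10' → reject
  '0011' → reject
State roles: q0=value ≡ 0 (mod 4); q1=value ≡ 3 (mod 4); q2=value ≡ 2 (mod 4); q3=value ≡ 1 (mod 4)
All binary strings representing a multiple of 4 (read in base 2; leading zeros allowed and ε counts as 0)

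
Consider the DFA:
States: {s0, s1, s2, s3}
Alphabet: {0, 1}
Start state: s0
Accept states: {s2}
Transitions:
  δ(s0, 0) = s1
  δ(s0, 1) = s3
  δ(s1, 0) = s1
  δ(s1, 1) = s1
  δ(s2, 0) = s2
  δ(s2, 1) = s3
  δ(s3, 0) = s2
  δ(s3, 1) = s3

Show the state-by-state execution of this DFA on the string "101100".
read '1': s0 → s3
  read '0': s3 → s2
  read '1': s2 → s3
  read '1': s3 → s3
  read '0': s3 → s2
  read '0': s2 → s2
s0 -> s3 -> s2 -> s3 -> s3 -> s2 -> s2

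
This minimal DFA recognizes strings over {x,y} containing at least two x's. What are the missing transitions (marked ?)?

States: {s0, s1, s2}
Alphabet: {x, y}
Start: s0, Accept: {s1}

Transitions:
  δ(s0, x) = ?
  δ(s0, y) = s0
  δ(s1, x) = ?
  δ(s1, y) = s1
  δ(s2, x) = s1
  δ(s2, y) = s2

From the language and accept set, identify what each state tracks — s0: zero x's seen; s1: ≥ two x's seen; s2: one x seen.
Each missing δ(q, a) is the state matching the new tracked value after reading a.
δ(s0, x) = s2; δ(s1, x) = s1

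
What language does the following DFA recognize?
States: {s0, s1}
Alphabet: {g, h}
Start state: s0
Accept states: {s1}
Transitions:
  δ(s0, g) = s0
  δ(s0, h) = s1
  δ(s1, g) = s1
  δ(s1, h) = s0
Testing a few strings:
  'gg' → reject
  'g' → reject
  'h' → accept
  'hg' → accept
State roles: s0=even number of h's so far; s1=odd number of h's so far
All strings over {g,h} with an odd number of h's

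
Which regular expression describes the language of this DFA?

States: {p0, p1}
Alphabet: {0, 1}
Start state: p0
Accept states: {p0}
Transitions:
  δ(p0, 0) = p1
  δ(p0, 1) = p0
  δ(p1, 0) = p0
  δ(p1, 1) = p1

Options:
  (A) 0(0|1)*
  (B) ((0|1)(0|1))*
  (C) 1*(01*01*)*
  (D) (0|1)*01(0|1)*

Check each option against the DFA on short strings; one disagreement eliminates an option:
  (A) 0(0|1)*: on ε the DFA stays in p0 and accepts (p0 ∈ Accept), but the regex does not match it → eliminate
  (B) ((0|1)(0|1))*: on '1' the DFA goes p0 → p0 and accepts (p0 ∈ Accept), but the regex does not match it → eliminate
  (C) 1*(01*01*)*: agrees with the DFA on every string of length ≤ 6
  (D) (0|1)*01(0|1)*: on ε the DFA stays in p0 and accepts (p0 ∈ Accept), but the regex does not match it → eliminate
Only (C) is consistent with the DFA.
(C) 1*(01*01*)*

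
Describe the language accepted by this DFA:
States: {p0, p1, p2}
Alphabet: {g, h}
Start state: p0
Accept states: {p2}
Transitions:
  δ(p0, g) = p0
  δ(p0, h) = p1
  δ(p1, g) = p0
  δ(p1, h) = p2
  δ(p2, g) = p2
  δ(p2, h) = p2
Testing a few strings:
  'g' → reject
  'gghh' → accept
  'hgg' → reject
  'hh' → accept
State roles: p0=no progress toward hh; p1=one trailing h; p2=substring hh seen
All strings over {g,h} containing the substring hh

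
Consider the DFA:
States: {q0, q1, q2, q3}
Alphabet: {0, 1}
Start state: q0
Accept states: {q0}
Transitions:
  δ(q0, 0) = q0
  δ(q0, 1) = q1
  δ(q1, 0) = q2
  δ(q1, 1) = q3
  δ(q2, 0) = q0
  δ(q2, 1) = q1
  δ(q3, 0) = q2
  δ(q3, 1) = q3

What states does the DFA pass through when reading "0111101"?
read '0': q0 → q0
  read '1': q0 → q1
  read '1': q1 → q3
  read '1': q3 → q3
  read '1': q3 → q3
  read '0': q3 → q2
  read '1': q2 → q1
q0 -> q0 -> q1 -> q3 -> q3 -> q3 -> q2 -> q1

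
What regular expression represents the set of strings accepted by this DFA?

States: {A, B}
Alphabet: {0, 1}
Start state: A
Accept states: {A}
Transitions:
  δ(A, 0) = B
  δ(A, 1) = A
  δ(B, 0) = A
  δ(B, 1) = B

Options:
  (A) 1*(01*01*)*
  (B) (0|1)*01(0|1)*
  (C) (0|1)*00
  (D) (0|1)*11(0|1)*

Check each option against the DFA on short strings; one disagreement eliminates an option:
  (A) 1*(01*01*)*: agrees with the DFA on every string of length ≤ 6
  (B) (0|1)*01(0|1)*: on ε the DFA stays in A and accepts (A ∈ Accept), but the regex does not match it → eliminate
  (C) (0|1)*00: on ε the DFA stays in A and accepts (A ∈ Accept), but the regex does not match it → eliminate
  (D) (0|1)*11(0|1)*: on ε the DFA stays in A and accepts (A ∈ Accept), but the regex does not match it → eliminate
Only (A) is consistent with the DFA.
(A) 1*(01*01*)*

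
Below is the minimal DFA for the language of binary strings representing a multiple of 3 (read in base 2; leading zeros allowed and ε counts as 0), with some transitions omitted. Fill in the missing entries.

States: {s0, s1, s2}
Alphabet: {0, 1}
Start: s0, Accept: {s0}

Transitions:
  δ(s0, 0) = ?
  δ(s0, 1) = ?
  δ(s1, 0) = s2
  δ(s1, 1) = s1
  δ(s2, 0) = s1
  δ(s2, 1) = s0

From the language and accept set, identify what each state tracks — s0: value ≡ 0 (mod 3); s1: value ≡ 2 (mod 3); s2: value ≡ 1 (mod 3).
Each missing δ(q, a) is the state matching the new tracked value after reading a.
δ(s0, 0) = s0; δ(s0, 1) = s2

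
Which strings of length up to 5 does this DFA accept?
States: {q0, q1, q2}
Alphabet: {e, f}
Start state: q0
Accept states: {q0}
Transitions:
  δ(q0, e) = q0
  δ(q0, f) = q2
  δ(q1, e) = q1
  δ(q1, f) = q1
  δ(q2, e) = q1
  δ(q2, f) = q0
ε, e, ee, ff, eee, eff, ffe, eeee, eeff, effe, ffee, ffff, eeeee, eeeff, eeffe, effee, effff, ffeee, ffeff, ffffe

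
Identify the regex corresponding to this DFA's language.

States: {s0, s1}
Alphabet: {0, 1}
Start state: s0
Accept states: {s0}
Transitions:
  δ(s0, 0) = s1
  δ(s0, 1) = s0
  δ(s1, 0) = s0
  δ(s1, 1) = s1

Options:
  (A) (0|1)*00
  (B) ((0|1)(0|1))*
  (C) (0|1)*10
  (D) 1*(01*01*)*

Check each option against the DFA on short strings; one disagreement eliminates an option:
  (A) (0|1)*00: on ε the DFA stays in s0 and accepts (s0 ∈ Accept), but the regex does not match it → eliminate
  (B) ((0|1)(0|1))*: on '1' the DFA goes s0 → s0 and accepts (s0 ∈ Accept), but the regex does not match it → eliminate
  (C) (0|1)*10: on ε the DFA stays in s0 and accepts (s0 ∈ Accept), but the regex does not match it → eliminate
  (D) 1*(01*01*)*: agrees with the DFA on every string of length ≤ 6
Only (D) is consistent with the DFA.
(D) 1*(01*01*)*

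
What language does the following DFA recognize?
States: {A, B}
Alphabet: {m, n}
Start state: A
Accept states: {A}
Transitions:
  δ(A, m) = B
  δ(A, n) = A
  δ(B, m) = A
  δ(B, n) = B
Testing a few strings:
  'nnn' → accept
  'mn' → reject
  'm' → reject
  'mm' → accept
State roles: A=even number of m's so far; B=odd number of m's so far
All strings over {m,n} with an even number of m's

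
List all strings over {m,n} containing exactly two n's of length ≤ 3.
nn, mnn, nmn, nnm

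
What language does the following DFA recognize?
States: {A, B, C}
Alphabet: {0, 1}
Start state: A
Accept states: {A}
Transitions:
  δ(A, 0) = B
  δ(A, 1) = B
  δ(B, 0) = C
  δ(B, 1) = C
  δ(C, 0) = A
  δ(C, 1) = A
Testing a few strings:
  '001' → accept
  '0111' → reject
  '10' → reject
  '0' → reject
State roles: A=length ≡ 0 (mod 3); B=length ≡ 1 (mod 3); C=length ≡ 2 (mod 3)
All binary strings whose length is a multiple of 3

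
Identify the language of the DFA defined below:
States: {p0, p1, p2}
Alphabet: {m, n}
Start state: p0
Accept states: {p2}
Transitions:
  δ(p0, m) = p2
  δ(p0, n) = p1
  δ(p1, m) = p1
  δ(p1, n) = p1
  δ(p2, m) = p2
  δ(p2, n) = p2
Testing a few strings:
  'm' → accept
  'mn' → accept
  'nm' → reject
  'mnn' → accept
State roles: p0=no input read; p1=started with n (dead); p2=started with m
All strings over {m,n} starting with m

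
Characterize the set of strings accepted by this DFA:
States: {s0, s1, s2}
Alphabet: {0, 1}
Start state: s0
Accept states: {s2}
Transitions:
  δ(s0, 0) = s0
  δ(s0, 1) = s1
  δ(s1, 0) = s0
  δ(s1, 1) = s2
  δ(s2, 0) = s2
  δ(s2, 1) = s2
Testing a few strings:
  '1111' → accept
  '000' → reject
  '0011' → accept
  '10' → reject
State roles: s0=no progress toward 11; s1=one trailing 1; s2=substring 11 seen
All binary strings containing the substring 11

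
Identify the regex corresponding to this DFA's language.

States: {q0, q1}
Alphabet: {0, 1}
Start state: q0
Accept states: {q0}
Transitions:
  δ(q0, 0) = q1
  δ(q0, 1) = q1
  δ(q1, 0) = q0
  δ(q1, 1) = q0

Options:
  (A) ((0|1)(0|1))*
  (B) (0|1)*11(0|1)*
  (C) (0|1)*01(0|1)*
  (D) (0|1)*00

Check each option against the DFA on short strings; one disagreement eliminates an option:
  (A) ((0|1)(0|1))*: agrees with the DFA on every string of length ≤ 6
  (B) (0|1)*11(0|1)*: on ε the DFA stays in q0 and accepts (q0 ∈ Accept), but the regex does not match it → eliminate
  (C) (0|1)*01(0|1)*: on ε the DFA stays in q0 and accepts (q0 ∈ Accept), but the regex does not match it → eliminate
  (D) (0|1)*00: on ε the DFA stays in q0 and accepts (q0 ∈ Accept), but the regex does not match it → eliminate
Only (A) is consistent with the DFA.
(A) ((0|1)(0|1))*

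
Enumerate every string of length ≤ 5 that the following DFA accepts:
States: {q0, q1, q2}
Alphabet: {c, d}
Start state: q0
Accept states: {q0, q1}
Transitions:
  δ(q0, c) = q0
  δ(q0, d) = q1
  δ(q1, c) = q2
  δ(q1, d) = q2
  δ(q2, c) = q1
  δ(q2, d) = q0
ε, c, d, cc, cd, ccc, ccd, dcc, dcd, ddc, ddd, cccc, cccd, cdcc, cdcd, cddc, cddd, dcdc, dcdd, dddc, dddd, ccccc, ccccd, ccdcc, ccdcd, ccddc, ccddd, cdcdc, cdcdd, cdddc, cdddd, dcccc, dcccd, dccdc, dccdd, dcdcc, dcdcd, ddccc, ddccd, ddcdc, ddcdd, dddcc, dddcd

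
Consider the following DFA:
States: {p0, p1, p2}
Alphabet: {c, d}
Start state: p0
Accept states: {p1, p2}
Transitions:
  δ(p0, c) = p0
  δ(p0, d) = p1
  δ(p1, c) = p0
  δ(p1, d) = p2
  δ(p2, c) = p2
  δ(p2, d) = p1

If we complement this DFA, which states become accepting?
Complement accept states = All states \ Original accept states
= {p0, p1, p2} \ {p1, p2}
{p0}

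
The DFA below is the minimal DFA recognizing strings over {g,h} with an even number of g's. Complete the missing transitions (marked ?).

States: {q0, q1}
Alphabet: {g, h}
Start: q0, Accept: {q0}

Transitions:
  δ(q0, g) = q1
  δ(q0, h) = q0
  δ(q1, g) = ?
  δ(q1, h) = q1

From the language and accept set, identify what each state tracks — q0: even number of g's so far; q1: odd number of g's so far.
Each missing δ(q, a) is the state matching the new tracked value after reading a.
δ(q1, g) = q0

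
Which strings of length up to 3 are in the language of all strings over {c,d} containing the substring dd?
dd, cdd, ddc, ddd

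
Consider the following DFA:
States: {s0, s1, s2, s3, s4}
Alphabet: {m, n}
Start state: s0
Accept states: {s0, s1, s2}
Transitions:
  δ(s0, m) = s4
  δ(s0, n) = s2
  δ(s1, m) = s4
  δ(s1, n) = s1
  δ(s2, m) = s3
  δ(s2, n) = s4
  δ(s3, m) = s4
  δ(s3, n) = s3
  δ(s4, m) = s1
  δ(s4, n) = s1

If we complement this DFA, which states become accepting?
Complement accept states = All states \ Original accept states
= {s0, s1, s2, s3, s4} \ {s0, s1, s2}
{s3, s4}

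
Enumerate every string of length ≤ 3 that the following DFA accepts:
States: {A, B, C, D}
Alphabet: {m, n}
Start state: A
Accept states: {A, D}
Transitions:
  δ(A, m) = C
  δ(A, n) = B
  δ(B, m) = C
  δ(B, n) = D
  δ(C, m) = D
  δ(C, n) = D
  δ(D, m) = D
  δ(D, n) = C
ε, mm, mn, nn, mmm, mnm, nmm, nmn, nnm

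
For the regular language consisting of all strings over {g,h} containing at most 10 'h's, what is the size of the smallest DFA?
By Myhill–Nerode, count the distinguishable equivalence classes: 12 classes — having seen 0, 1, …, 10, or >10 copies of 'h'; counts 0 through 10 are accepting and >10 is dead.
12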